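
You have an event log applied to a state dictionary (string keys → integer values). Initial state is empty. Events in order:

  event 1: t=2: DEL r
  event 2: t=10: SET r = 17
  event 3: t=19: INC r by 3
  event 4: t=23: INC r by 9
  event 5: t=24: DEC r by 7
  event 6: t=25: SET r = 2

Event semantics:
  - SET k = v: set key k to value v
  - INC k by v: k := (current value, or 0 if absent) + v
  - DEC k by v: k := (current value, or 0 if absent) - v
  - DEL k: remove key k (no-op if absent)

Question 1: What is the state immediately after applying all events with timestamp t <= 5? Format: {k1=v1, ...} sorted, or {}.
Answer: {}

Derivation:
Apply events with t <= 5 (1 events):
  after event 1 (t=2: DEL r): {}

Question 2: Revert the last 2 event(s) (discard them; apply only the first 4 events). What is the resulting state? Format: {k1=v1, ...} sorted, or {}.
Keep first 4 events (discard last 2):
  after event 1 (t=2: DEL r): {}
  after event 2 (t=10: SET r = 17): {r=17}
  after event 3 (t=19: INC r by 3): {r=20}
  after event 4 (t=23: INC r by 9): {r=29}

Answer: {r=29}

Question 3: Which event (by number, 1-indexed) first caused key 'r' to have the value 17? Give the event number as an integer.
Answer: 2

Derivation:
Looking for first event where r becomes 17:
  event 2: r (absent) -> 17  <-- first match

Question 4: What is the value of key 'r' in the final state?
Track key 'r' through all 6 events:
  event 1 (t=2: DEL r): r (absent) -> (absent)
  event 2 (t=10: SET r = 17): r (absent) -> 17
  event 3 (t=19: INC r by 3): r 17 -> 20
  event 4 (t=23: INC r by 9): r 20 -> 29
  event 5 (t=24: DEC r by 7): r 29 -> 22
  event 6 (t=25: SET r = 2): r 22 -> 2
Final: r = 2

Answer: 2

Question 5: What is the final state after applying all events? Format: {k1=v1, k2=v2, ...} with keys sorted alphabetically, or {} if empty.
Answer: {r=2}

Derivation:
  after event 1 (t=2: DEL r): {}
  after event 2 (t=10: SET r = 17): {r=17}
  after event 3 (t=19: INC r by 3): {r=20}
  after event 4 (t=23: INC r by 9): {r=29}
  after event 5 (t=24: DEC r by 7): {r=22}
  after event 6 (t=25: SET r = 2): {r=2}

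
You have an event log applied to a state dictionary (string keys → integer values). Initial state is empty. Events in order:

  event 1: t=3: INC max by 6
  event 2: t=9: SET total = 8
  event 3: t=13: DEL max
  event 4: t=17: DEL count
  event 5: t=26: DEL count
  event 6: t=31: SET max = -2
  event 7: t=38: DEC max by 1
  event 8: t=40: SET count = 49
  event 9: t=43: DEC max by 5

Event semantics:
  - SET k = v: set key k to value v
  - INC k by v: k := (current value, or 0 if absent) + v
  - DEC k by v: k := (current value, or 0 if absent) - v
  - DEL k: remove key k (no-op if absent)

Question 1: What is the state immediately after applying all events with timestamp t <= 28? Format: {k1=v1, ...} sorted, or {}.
Apply events with t <= 28 (5 events):
  after event 1 (t=3: INC max by 6): {max=6}
  after event 2 (t=9: SET total = 8): {max=6, total=8}
  after event 3 (t=13: DEL max): {total=8}
  after event 4 (t=17: DEL count): {total=8}
  after event 5 (t=26: DEL count): {total=8}

Answer: {total=8}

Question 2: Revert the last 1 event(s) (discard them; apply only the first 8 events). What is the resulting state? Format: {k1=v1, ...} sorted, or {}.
Keep first 8 events (discard last 1):
  after event 1 (t=3: INC max by 6): {max=6}
  after event 2 (t=9: SET total = 8): {max=6, total=8}
  after event 3 (t=13: DEL max): {total=8}
  after event 4 (t=17: DEL count): {total=8}
  after event 5 (t=26: DEL count): {total=8}
  after event 6 (t=31: SET max = -2): {max=-2, total=8}
  after event 7 (t=38: DEC max by 1): {max=-3, total=8}
  after event 8 (t=40: SET count = 49): {count=49, max=-3, total=8}

Answer: {count=49, max=-3, total=8}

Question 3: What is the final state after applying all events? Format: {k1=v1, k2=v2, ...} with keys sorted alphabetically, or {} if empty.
Answer: {count=49, max=-8, total=8}

Derivation:
  after event 1 (t=3: INC max by 6): {max=6}
  after event 2 (t=9: SET total = 8): {max=6, total=8}
  after event 3 (t=13: DEL max): {total=8}
  after event 4 (t=17: DEL count): {total=8}
  after event 5 (t=26: DEL count): {total=8}
  after event 6 (t=31: SET max = -2): {max=-2, total=8}
  after event 7 (t=38: DEC max by 1): {max=-3, total=8}
  after event 8 (t=40: SET count = 49): {count=49, max=-3, total=8}
  after event 9 (t=43: DEC max by 5): {count=49, max=-8, total=8}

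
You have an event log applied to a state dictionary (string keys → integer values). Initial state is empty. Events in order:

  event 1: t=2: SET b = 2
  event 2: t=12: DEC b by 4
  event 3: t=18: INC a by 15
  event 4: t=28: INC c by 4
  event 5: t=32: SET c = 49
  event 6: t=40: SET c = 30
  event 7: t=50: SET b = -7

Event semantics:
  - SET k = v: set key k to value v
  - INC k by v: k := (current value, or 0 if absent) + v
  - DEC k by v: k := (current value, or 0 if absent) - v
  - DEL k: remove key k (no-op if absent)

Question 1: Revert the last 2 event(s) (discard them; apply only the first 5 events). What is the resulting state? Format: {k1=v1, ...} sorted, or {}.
Keep first 5 events (discard last 2):
  after event 1 (t=2: SET b = 2): {b=2}
  after event 2 (t=12: DEC b by 4): {b=-2}
  after event 3 (t=18: INC a by 15): {a=15, b=-2}
  after event 4 (t=28: INC c by 4): {a=15, b=-2, c=4}
  after event 5 (t=32: SET c = 49): {a=15, b=-2, c=49}

Answer: {a=15, b=-2, c=49}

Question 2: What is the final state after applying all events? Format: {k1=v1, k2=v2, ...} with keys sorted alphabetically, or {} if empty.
Answer: {a=15, b=-7, c=30}

Derivation:
  after event 1 (t=2: SET b = 2): {b=2}
  after event 2 (t=12: DEC b by 4): {b=-2}
  after event 3 (t=18: INC a by 15): {a=15, b=-2}
  after event 4 (t=28: INC c by 4): {a=15, b=-2, c=4}
  after event 5 (t=32: SET c = 49): {a=15, b=-2, c=49}
  after event 6 (t=40: SET c = 30): {a=15, b=-2, c=30}
  after event 7 (t=50: SET b = -7): {a=15, b=-7, c=30}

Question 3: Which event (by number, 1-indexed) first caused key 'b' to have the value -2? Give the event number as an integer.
Answer: 2

Derivation:
Looking for first event where b becomes -2:
  event 1: b = 2
  event 2: b 2 -> -2  <-- first match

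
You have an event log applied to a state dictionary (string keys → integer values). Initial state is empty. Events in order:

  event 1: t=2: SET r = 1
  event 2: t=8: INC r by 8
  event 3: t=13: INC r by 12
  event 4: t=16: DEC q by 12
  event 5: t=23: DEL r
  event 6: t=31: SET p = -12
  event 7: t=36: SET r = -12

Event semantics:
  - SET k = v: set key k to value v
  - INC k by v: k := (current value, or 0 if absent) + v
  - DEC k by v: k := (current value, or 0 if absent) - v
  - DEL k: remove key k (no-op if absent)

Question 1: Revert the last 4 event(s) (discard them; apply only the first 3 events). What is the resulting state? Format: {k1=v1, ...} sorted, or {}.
Answer: {r=21}

Derivation:
Keep first 3 events (discard last 4):
  after event 1 (t=2: SET r = 1): {r=1}
  after event 2 (t=8: INC r by 8): {r=9}
  after event 3 (t=13: INC r by 12): {r=21}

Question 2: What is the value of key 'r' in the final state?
Track key 'r' through all 7 events:
  event 1 (t=2: SET r = 1): r (absent) -> 1
  event 2 (t=8: INC r by 8): r 1 -> 9
  event 3 (t=13: INC r by 12): r 9 -> 21
  event 4 (t=16: DEC q by 12): r unchanged
  event 5 (t=23: DEL r): r 21 -> (absent)
  event 6 (t=31: SET p = -12): r unchanged
  event 7 (t=36: SET r = -12): r (absent) -> -12
Final: r = -12

Answer: -12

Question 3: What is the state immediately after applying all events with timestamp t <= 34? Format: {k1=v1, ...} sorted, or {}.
Answer: {p=-12, q=-12}

Derivation:
Apply events with t <= 34 (6 events):
  after event 1 (t=2: SET r = 1): {r=1}
  after event 2 (t=8: INC r by 8): {r=9}
  after event 3 (t=13: INC r by 12): {r=21}
  after event 4 (t=16: DEC q by 12): {q=-12, r=21}
  after event 5 (t=23: DEL r): {q=-12}
  after event 6 (t=31: SET p = -12): {p=-12, q=-12}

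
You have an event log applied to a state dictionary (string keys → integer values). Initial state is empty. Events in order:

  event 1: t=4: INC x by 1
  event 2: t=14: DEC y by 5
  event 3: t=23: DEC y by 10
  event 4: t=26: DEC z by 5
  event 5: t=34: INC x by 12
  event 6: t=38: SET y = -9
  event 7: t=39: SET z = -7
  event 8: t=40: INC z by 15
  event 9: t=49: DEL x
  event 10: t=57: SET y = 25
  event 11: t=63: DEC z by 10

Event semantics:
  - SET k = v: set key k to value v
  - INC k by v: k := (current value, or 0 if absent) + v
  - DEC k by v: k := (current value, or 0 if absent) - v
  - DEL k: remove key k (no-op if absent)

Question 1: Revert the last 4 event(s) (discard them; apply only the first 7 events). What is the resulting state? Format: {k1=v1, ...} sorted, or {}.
Answer: {x=13, y=-9, z=-7}

Derivation:
Keep first 7 events (discard last 4):
  after event 1 (t=4: INC x by 1): {x=1}
  after event 2 (t=14: DEC y by 5): {x=1, y=-5}
  after event 3 (t=23: DEC y by 10): {x=1, y=-15}
  after event 4 (t=26: DEC z by 5): {x=1, y=-15, z=-5}
  after event 5 (t=34: INC x by 12): {x=13, y=-15, z=-5}
  after event 6 (t=38: SET y = -9): {x=13, y=-9, z=-5}
  after event 7 (t=39: SET z = -7): {x=13, y=-9, z=-7}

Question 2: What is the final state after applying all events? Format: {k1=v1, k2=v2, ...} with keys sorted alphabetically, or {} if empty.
  after event 1 (t=4: INC x by 1): {x=1}
  after event 2 (t=14: DEC y by 5): {x=1, y=-5}
  after event 3 (t=23: DEC y by 10): {x=1, y=-15}
  after event 4 (t=26: DEC z by 5): {x=1, y=-15, z=-5}
  after event 5 (t=34: INC x by 12): {x=13, y=-15, z=-5}
  after event 6 (t=38: SET y = -9): {x=13, y=-9, z=-5}
  after event 7 (t=39: SET z = -7): {x=13, y=-9, z=-7}
  after event 8 (t=40: INC z by 15): {x=13, y=-9, z=8}
  after event 9 (t=49: DEL x): {y=-9, z=8}
  after event 10 (t=57: SET y = 25): {y=25, z=8}
  after event 11 (t=63: DEC z by 10): {y=25, z=-2}

Answer: {y=25, z=-2}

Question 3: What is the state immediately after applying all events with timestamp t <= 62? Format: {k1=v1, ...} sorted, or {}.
Apply events with t <= 62 (10 events):
  after event 1 (t=4: INC x by 1): {x=1}
  after event 2 (t=14: DEC y by 5): {x=1, y=-5}
  after event 3 (t=23: DEC y by 10): {x=1, y=-15}
  after event 4 (t=26: DEC z by 5): {x=1, y=-15, z=-5}
  after event 5 (t=34: INC x by 12): {x=13, y=-15, z=-5}
  after event 6 (t=38: SET y = -9): {x=13, y=-9, z=-5}
  after event 7 (t=39: SET z = -7): {x=13, y=-9, z=-7}
  after event 8 (t=40: INC z by 15): {x=13, y=-9, z=8}
  after event 9 (t=49: DEL x): {y=-9, z=8}
  after event 10 (t=57: SET y = 25): {y=25, z=8}

Answer: {y=25, z=8}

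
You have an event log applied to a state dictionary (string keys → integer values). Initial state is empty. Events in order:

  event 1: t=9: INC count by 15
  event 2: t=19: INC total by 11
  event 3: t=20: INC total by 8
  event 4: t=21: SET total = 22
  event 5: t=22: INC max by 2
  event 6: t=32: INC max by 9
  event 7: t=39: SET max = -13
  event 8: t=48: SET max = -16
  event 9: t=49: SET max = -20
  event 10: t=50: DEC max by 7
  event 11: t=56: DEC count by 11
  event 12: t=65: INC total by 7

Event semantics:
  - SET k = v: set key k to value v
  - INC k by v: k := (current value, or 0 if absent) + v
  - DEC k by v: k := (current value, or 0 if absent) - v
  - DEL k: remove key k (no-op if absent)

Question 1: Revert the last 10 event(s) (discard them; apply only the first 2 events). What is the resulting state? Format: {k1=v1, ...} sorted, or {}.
Answer: {count=15, total=11}

Derivation:
Keep first 2 events (discard last 10):
  after event 1 (t=9: INC count by 15): {count=15}
  after event 2 (t=19: INC total by 11): {count=15, total=11}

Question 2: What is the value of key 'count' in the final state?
Answer: 4

Derivation:
Track key 'count' through all 12 events:
  event 1 (t=9: INC count by 15): count (absent) -> 15
  event 2 (t=19: INC total by 11): count unchanged
  event 3 (t=20: INC total by 8): count unchanged
  event 4 (t=21: SET total = 22): count unchanged
  event 5 (t=22: INC max by 2): count unchanged
  event 6 (t=32: INC max by 9): count unchanged
  event 7 (t=39: SET max = -13): count unchanged
  event 8 (t=48: SET max = -16): count unchanged
  event 9 (t=49: SET max = -20): count unchanged
  event 10 (t=50: DEC max by 7): count unchanged
  event 11 (t=56: DEC count by 11): count 15 -> 4
  event 12 (t=65: INC total by 7): count unchanged
Final: count = 4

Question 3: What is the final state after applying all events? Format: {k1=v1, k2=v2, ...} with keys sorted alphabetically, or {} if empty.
  after event 1 (t=9: INC count by 15): {count=15}
  after event 2 (t=19: INC total by 11): {count=15, total=11}
  after event 3 (t=20: INC total by 8): {count=15, total=19}
  after event 4 (t=21: SET total = 22): {count=15, total=22}
  after event 5 (t=22: INC max by 2): {count=15, max=2, total=22}
  after event 6 (t=32: INC max by 9): {count=15, max=11, total=22}
  after event 7 (t=39: SET max = -13): {count=15, max=-13, total=22}
  after event 8 (t=48: SET max = -16): {count=15, max=-16, total=22}
  after event 9 (t=49: SET max = -20): {count=15, max=-20, total=22}
  after event 10 (t=50: DEC max by 7): {count=15, max=-27, total=22}
  after event 11 (t=56: DEC count by 11): {count=4, max=-27, total=22}
  after event 12 (t=65: INC total by 7): {count=4, max=-27, total=29}

Answer: {count=4, max=-27, total=29}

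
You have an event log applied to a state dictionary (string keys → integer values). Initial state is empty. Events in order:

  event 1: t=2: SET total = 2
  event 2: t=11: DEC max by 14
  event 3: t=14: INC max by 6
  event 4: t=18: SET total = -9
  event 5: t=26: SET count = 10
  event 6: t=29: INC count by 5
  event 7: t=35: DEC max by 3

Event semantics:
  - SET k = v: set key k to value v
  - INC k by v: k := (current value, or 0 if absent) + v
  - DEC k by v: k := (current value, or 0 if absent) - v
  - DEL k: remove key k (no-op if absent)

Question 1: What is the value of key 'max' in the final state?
Answer: -11

Derivation:
Track key 'max' through all 7 events:
  event 1 (t=2: SET total = 2): max unchanged
  event 2 (t=11: DEC max by 14): max (absent) -> -14
  event 3 (t=14: INC max by 6): max -14 -> -8
  event 4 (t=18: SET total = -9): max unchanged
  event 5 (t=26: SET count = 10): max unchanged
  event 6 (t=29: INC count by 5): max unchanged
  event 7 (t=35: DEC max by 3): max -8 -> -11
Final: max = -11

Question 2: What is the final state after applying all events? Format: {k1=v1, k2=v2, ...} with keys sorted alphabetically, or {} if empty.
  after event 1 (t=2: SET total = 2): {total=2}
  after event 2 (t=11: DEC max by 14): {max=-14, total=2}
  after event 3 (t=14: INC max by 6): {max=-8, total=2}
  after event 4 (t=18: SET total = -9): {max=-8, total=-9}
  after event 5 (t=26: SET count = 10): {count=10, max=-8, total=-9}
  after event 6 (t=29: INC count by 5): {count=15, max=-8, total=-9}
  after event 7 (t=35: DEC max by 3): {count=15, max=-11, total=-9}

Answer: {count=15, max=-11, total=-9}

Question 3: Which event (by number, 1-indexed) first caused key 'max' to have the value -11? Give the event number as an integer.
Answer: 7

Derivation:
Looking for first event where max becomes -11:
  event 2: max = -14
  event 3: max = -8
  event 4: max = -8
  event 5: max = -8
  event 6: max = -8
  event 7: max -8 -> -11  <-- first match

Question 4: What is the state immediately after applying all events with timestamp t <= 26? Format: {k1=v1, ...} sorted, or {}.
Answer: {count=10, max=-8, total=-9}

Derivation:
Apply events with t <= 26 (5 events):
  after event 1 (t=2: SET total = 2): {total=2}
  after event 2 (t=11: DEC max by 14): {max=-14, total=2}
  after event 3 (t=14: INC max by 6): {max=-8, total=2}
  after event 4 (t=18: SET total = -9): {max=-8, total=-9}
  after event 5 (t=26: SET count = 10): {count=10, max=-8, total=-9}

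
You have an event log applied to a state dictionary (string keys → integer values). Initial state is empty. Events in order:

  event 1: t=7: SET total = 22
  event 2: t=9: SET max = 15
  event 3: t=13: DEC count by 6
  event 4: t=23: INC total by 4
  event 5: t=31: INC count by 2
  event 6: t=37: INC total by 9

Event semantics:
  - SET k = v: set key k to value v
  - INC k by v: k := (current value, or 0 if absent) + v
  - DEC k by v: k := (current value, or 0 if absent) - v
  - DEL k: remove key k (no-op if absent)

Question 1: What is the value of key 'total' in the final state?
Answer: 35

Derivation:
Track key 'total' through all 6 events:
  event 1 (t=7: SET total = 22): total (absent) -> 22
  event 2 (t=9: SET max = 15): total unchanged
  event 3 (t=13: DEC count by 6): total unchanged
  event 4 (t=23: INC total by 4): total 22 -> 26
  event 5 (t=31: INC count by 2): total unchanged
  event 6 (t=37: INC total by 9): total 26 -> 35
Final: total = 35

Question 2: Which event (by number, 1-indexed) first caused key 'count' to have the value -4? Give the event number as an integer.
Answer: 5

Derivation:
Looking for first event where count becomes -4:
  event 3: count = -6
  event 4: count = -6
  event 5: count -6 -> -4  <-- first match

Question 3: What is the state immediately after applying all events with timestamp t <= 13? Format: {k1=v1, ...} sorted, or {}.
Answer: {count=-6, max=15, total=22}

Derivation:
Apply events with t <= 13 (3 events):
  after event 1 (t=7: SET total = 22): {total=22}
  after event 2 (t=9: SET max = 15): {max=15, total=22}
  after event 3 (t=13: DEC count by 6): {count=-6, max=15, total=22}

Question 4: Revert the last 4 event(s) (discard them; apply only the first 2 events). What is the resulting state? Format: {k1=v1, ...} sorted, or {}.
Keep first 2 events (discard last 4):
  after event 1 (t=7: SET total = 22): {total=22}
  after event 2 (t=9: SET max = 15): {max=15, total=22}

Answer: {max=15, total=22}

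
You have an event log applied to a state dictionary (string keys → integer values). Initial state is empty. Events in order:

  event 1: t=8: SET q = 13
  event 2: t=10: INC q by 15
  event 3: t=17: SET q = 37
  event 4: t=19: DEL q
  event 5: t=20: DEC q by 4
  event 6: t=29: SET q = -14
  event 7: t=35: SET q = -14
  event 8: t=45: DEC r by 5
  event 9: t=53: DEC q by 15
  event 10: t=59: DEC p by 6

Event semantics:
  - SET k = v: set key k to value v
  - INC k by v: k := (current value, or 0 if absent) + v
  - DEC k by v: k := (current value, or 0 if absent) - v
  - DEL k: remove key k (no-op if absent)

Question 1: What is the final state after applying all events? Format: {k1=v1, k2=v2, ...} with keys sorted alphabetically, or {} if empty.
  after event 1 (t=8: SET q = 13): {q=13}
  after event 2 (t=10: INC q by 15): {q=28}
  after event 3 (t=17: SET q = 37): {q=37}
  after event 4 (t=19: DEL q): {}
  after event 5 (t=20: DEC q by 4): {q=-4}
  after event 6 (t=29: SET q = -14): {q=-14}
  after event 7 (t=35: SET q = -14): {q=-14}
  after event 8 (t=45: DEC r by 5): {q=-14, r=-5}
  after event 9 (t=53: DEC q by 15): {q=-29, r=-5}
  after event 10 (t=59: DEC p by 6): {p=-6, q=-29, r=-5}

Answer: {p=-6, q=-29, r=-5}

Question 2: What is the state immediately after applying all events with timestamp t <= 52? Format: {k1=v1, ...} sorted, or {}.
Answer: {q=-14, r=-5}

Derivation:
Apply events with t <= 52 (8 events):
  after event 1 (t=8: SET q = 13): {q=13}
  after event 2 (t=10: INC q by 15): {q=28}
  after event 3 (t=17: SET q = 37): {q=37}
  after event 4 (t=19: DEL q): {}
  after event 5 (t=20: DEC q by 4): {q=-4}
  after event 6 (t=29: SET q = -14): {q=-14}
  after event 7 (t=35: SET q = -14): {q=-14}
  after event 8 (t=45: DEC r by 5): {q=-14, r=-5}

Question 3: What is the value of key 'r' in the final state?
Track key 'r' through all 10 events:
  event 1 (t=8: SET q = 13): r unchanged
  event 2 (t=10: INC q by 15): r unchanged
  event 3 (t=17: SET q = 37): r unchanged
  event 4 (t=19: DEL q): r unchanged
  event 5 (t=20: DEC q by 4): r unchanged
  event 6 (t=29: SET q = -14): r unchanged
  event 7 (t=35: SET q = -14): r unchanged
  event 8 (t=45: DEC r by 5): r (absent) -> -5
  event 9 (t=53: DEC q by 15): r unchanged
  event 10 (t=59: DEC p by 6): r unchanged
Final: r = -5

Answer: -5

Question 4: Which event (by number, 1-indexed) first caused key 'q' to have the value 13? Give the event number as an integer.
Looking for first event where q becomes 13:
  event 1: q (absent) -> 13  <-- first match

Answer: 1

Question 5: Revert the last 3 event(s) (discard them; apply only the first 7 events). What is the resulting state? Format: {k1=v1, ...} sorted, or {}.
Keep first 7 events (discard last 3):
  after event 1 (t=8: SET q = 13): {q=13}
  after event 2 (t=10: INC q by 15): {q=28}
  after event 3 (t=17: SET q = 37): {q=37}
  after event 4 (t=19: DEL q): {}
  after event 5 (t=20: DEC q by 4): {q=-4}
  after event 6 (t=29: SET q = -14): {q=-14}
  after event 7 (t=35: SET q = -14): {q=-14}

Answer: {q=-14}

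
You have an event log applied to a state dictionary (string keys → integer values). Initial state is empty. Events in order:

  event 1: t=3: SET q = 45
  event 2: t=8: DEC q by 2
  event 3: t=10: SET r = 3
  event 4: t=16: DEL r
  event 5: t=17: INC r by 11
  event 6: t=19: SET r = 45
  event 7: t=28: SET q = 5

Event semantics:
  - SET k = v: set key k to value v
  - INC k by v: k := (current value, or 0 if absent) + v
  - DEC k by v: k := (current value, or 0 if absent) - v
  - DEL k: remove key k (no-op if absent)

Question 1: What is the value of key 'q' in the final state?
Answer: 5

Derivation:
Track key 'q' through all 7 events:
  event 1 (t=3: SET q = 45): q (absent) -> 45
  event 2 (t=8: DEC q by 2): q 45 -> 43
  event 3 (t=10: SET r = 3): q unchanged
  event 4 (t=16: DEL r): q unchanged
  event 5 (t=17: INC r by 11): q unchanged
  event 6 (t=19: SET r = 45): q unchanged
  event 7 (t=28: SET q = 5): q 43 -> 5
Final: q = 5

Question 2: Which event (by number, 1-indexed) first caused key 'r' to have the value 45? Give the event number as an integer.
Answer: 6

Derivation:
Looking for first event where r becomes 45:
  event 3: r = 3
  event 4: r = (absent)
  event 5: r = 11
  event 6: r 11 -> 45  <-- first match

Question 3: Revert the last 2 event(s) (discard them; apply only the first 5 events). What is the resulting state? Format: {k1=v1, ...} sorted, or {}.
Answer: {q=43, r=11}

Derivation:
Keep first 5 events (discard last 2):
  after event 1 (t=3: SET q = 45): {q=45}
  after event 2 (t=8: DEC q by 2): {q=43}
  after event 3 (t=10: SET r = 3): {q=43, r=3}
  after event 4 (t=16: DEL r): {q=43}
  after event 5 (t=17: INC r by 11): {q=43, r=11}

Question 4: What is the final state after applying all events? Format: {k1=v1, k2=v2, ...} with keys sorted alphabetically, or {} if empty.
Answer: {q=5, r=45}

Derivation:
  after event 1 (t=3: SET q = 45): {q=45}
  after event 2 (t=8: DEC q by 2): {q=43}
  after event 3 (t=10: SET r = 3): {q=43, r=3}
  after event 4 (t=16: DEL r): {q=43}
  after event 5 (t=17: INC r by 11): {q=43, r=11}
  after event 6 (t=19: SET r = 45): {q=43, r=45}
  after event 7 (t=28: SET q = 5): {q=5, r=45}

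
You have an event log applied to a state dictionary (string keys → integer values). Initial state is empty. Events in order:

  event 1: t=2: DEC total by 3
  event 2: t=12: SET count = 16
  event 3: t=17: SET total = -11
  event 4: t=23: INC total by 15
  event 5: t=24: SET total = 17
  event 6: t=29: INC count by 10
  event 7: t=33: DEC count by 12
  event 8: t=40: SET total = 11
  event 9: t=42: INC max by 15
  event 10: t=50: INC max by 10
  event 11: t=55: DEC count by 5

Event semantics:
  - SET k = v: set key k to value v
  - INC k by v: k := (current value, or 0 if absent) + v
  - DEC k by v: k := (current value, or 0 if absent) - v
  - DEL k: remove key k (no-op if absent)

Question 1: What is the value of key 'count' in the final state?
Answer: 9

Derivation:
Track key 'count' through all 11 events:
  event 1 (t=2: DEC total by 3): count unchanged
  event 2 (t=12: SET count = 16): count (absent) -> 16
  event 3 (t=17: SET total = -11): count unchanged
  event 4 (t=23: INC total by 15): count unchanged
  event 5 (t=24: SET total = 17): count unchanged
  event 6 (t=29: INC count by 10): count 16 -> 26
  event 7 (t=33: DEC count by 12): count 26 -> 14
  event 8 (t=40: SET total = 11): count unchanged
  event 9 (t=42: INC max by 15): count unchanged
  event 10 (t=50: INC max by 10): count unchanged
  event 11 (t=55: DEC count by 5): count 14 -> 9
Final: count = 9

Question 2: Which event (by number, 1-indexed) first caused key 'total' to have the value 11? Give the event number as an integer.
Answer: 8

Derivation:
Looking for first event where total becomes 11:
  event 1: total = -3
  event 2: total = -3
  event 3: total = -11
  event 4: total = 4
  event 5: total = 17
  event 6: total = 17
  event 7: total = 17
  event 8: total 17 -> 11  <-- first match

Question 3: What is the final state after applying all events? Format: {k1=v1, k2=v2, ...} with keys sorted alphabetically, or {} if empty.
  after event 1 (t=2: DEC total by 3): {total=-3}
  after event 2 (t=12: SET count = 16): {count=16, total=-3}
  after event 3 (t=17: SET total = -11): {count=16, total=-11}
  after event 4 (t=23: INC total by 15): {count=16, total=4}
  after event 5 (t=24: SET total = 17): {count=16, total=17}
  after event 6 (t=29: INC count by 10): {count=26, total=17}
  after event 7 (t=33: DEC count by 12): {count=14, total=17}
  after event 8 (t=40: SET total = 11): {count=14, total=11}
  after event 9 (t=42: INC max by 15): {count=14, max=15, total=11}
  after event 10 (t=50: INC max by 10): {count=14, max=25, total=11}
  after event 11 (t=55: DEC count by 5): {count=9, max=25, total=11}

Answer: {count=9, max=25, total=11}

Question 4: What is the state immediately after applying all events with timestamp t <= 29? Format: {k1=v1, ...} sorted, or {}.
Answer: {count=26, total=17}

Derivation:
Apply events with t <= 29 (6 events):
  after event 1 (t=2: DEC total by 3): {total=-3}
  after event 2 (t=12: SET count = 16): {count=16, total=-3}
  after event 3 (t=17: SET total = -11): {count=16, total=-11}
  after event 4 (t=23: INC total by 15): {count=16, total=4}
  after event 5 (t=24: SET total = 17): {count=16, total=17}
  after event 6 (t=29: INC count by 10): {count=26, total=17}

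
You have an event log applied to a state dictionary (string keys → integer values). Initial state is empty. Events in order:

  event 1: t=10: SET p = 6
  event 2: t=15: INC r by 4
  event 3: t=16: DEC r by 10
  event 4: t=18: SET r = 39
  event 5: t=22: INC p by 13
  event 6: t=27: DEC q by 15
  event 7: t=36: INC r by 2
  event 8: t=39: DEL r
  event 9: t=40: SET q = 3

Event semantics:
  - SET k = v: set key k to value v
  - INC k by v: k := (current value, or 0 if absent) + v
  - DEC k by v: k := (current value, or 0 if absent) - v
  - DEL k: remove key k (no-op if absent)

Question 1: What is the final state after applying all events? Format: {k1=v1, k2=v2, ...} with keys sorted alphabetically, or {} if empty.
  after event 1 (t=10: SET p = 6): {p=6}
  after event 2 (t=15: INC r by 4): {p=6, r=4}
  after event 3 (t=16: DEC r by 10): {p=6, r=-6}
  after event 4 (t=18: SET r = 39): {p=6, r=39}
  after event 5 (t=22: INC p by 13): {p=19, r=39}
  after event 6 (t=27: DEC q by 15): {p=19, q=-15, r=39}
  after event 7 (t=36: INC r by 2): {p=19, q=-15, r=41}
  after event 8 (t=39: DEL r): {p=19, q=-15}
  after event 9 (t=40: SET q = 3): {p=19, q=3}

Answer: {p=19, q=3}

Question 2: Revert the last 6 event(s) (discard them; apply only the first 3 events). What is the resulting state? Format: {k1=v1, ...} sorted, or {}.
Answer: {p=6, r=-6}

Derivation:
Keep first 3 events (discard last 6):
  after event 1 (t=10: SET p = 6): {p=6}
  after event 2 (t=15: INC r by 4): {p=6, r=4}
  after event 3 (t=16: DEC r by 10): {p=6, r=-6}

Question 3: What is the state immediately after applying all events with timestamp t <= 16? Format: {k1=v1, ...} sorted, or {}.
Answer: {p=6, r=-6}

Derivation:
Apply events with t <= 16 (3 events):
  after event 1 (t=10: SET p = 6): {p=6}
  after event 2 (t=15: INC r by 4): {p=6, r=4}
  after event 3 (t=16: DEC r by 10): {p=6, r=-6}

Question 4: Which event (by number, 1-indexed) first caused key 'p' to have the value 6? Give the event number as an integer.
Answer: 1

Derivation:
Looking for first event where p becomes 6:
  event 1: p (absent) -> 6  <-- first match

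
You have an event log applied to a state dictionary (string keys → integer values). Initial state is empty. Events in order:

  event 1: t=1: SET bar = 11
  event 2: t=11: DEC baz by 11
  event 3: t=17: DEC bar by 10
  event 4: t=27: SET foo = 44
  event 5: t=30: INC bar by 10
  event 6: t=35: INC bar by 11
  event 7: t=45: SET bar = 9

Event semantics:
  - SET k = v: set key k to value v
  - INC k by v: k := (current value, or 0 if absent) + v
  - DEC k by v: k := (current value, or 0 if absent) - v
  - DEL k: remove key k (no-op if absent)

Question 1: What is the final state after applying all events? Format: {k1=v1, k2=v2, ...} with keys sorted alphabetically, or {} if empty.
Answer: {bar=9, baz=-11, foo=44}

Derivation:
  after event 1 (t=1: SET bar = 11): {bar=11}
  after event 2 (t=11: DEC baz by 11): {bar=11, baz=-11}
  after event 3 (t=17: DEC bar by 10): {bar=1, baz=-11}
  after event 4 (t=27: SET foo = 44): {bar=1, baz=-11, foo=44}
  after event 5 (t=30: INC bar by 10): {bar=11, baz=-11, foo=44}
  after event 6 (t=35: INC bar by 11): {bar=22, baz=-11, foo=44}
  after event 7 (t=45: SET bar = 9): {bar=9, baz=-11, foo=44}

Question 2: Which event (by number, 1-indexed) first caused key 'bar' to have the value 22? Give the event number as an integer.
Looking for first event where bar becomes 22:
  event 1: bar = 11
  event 2: bar = 11
  event 3: bar = 1
  event 4: bar = 1
  event 5: bar = 11
  event 6: bar 11 -> 22  <-- first match

Answer: 6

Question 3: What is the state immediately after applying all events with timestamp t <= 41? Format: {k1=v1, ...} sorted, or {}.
Apply events with t <= 41 (6 events):
  after event 1 (t=1: SET bar = 11): {bar=11}
  after event 2 (t=11: DEC baz by 11): {bar=11, baz=-11}
  after event 3 (t=17: DEC bar by 10): {bar=1, baz=-11}
  after event 4 (t=27: SET foo = 44): {bar=1, baz=-11, foo=44}
  after event 5 (t=30: INC bar by 10): {bar=11, baz=-11, foo=44}
  after event 6 (t=35: INC bar by 11): {bar=22, baz=-11, foo=44}

Answer: {bar=22, baz=-11, foo=44}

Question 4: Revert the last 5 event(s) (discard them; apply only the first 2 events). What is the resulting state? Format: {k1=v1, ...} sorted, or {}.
Answer: {bar=11, baz=-11}

Derivation:
Keep first 2 events (discard last 5):
  after event 1 (t=1: SET bar = 11): {bar=11}
  after event 2 (t=11: DEC baz by 11): {bar=11, baz=-11}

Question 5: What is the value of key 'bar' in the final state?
Track key 'bar' through all 7 events:
  event 1 (t=1: SET bar = 11): bar (absent) -> 11
  event 2 (t=11: DEC baz by 11): bar unchanged
  event 3 (t=17: DEC bar by 10): bar 11 -> 1
  event 4 (t=27: SET foo = 44): bar unchanged
  event 5 (t=30: INC bar by 10): bar 1 -> 11
  event 6 (t=35: INC bar by 11): bar 11 -> 22
  event 7 (t=45: SET bar = 9): bar 22 -> 9
Final: bar = 9

Answer: 9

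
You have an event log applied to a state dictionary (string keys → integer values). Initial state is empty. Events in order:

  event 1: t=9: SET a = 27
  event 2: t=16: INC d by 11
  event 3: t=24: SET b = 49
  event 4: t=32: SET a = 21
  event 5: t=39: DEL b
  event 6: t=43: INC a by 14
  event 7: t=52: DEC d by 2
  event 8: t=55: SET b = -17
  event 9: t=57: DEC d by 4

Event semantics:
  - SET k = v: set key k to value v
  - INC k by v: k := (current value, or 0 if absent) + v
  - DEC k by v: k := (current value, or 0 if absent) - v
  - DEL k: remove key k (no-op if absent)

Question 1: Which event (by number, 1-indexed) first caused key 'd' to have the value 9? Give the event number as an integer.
Answer: 7

Derivation:
Looking for first event where d becomes 9:
  event 2: d = 11
  event 3: d = 11
  event 4: d = 11
  event 5: d = 11
  event 6: d = 11
  event 7: d 11 -> 9  <-- first match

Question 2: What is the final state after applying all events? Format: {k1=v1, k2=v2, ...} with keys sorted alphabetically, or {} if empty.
  after event 1 (t=9: SET a = 27): {a=27}
  after event 2 (t=16: INC d by 11): {a=27, d=11}
  after event 3 (t=24: SET b = 49): {a=27, b=49, d=11}
  after event 4 (t=32: SET a = 21): {a=21, b=49, d=11}
  after event 5 (t=39: DEL b): {a=21, d=11}
  after event 6 (t=43: INC a by 14): {a=35, d=11}
  after event 7 (t=52: DEC d by 2): {a=35, d=9}
  after event 8 (t=55: SET b = -17): {a=35, b=-17, d=9}
  after event 9 (t=57: DEC d by 4): {a=35, b=-17, d=5}

Answer: {a=35, b=-17, d=5}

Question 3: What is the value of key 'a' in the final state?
Track key 'a' through all 9 events:
  event 1 (t=9: SET a = 27): a (absent) -> 27
  event 2 (t=16: INC d by 11): a unchanged
  event 3 (t=24: SET b = 49): a unchanged
  event 4 (t=32: SET a = 21): a 27 -> 21
  event 5 (t=39: DEL b): a unchanged
  event 6 (t=43: INC a by 14): a 21 -> 35
  event 7 (t=52: DEC d by 2): a unchanged
  event 8 (t=55: SET b = -17): a unchanged
  event 9 (t=57: DEC d by 4): a unchanged
Final: a = 35

Answer: 35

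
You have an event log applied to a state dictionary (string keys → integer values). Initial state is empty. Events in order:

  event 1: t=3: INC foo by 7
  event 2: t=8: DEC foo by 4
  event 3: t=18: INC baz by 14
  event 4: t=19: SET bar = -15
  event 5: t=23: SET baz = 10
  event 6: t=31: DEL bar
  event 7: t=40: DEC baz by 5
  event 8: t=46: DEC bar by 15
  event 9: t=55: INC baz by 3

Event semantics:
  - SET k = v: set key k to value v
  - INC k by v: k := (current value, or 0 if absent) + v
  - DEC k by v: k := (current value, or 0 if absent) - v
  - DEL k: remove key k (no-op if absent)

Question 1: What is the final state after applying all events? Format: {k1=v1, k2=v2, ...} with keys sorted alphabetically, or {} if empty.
  after event 1 (t=3: INC foo by 7): {foo=7}
  after event 2 (t=8: DEC foo by 4): {foo=3}
  after event 3 (t=18: INC baz by 14): {baz=14, foo=3}
  after event 4 (t=19: SET bar = -15): {bar=-15, baz=14, foo=3}
  after event 5 (t=23: SET baz = 10): {bar=-15, baz=10, foo=3}
  after event 6 (t=31: DEL bar): {baz=10, foo=3}
  after event 7 (t=40: DEC baz by 5): {baz=5, foo=3}
  after event 8 (t=46: DEC bar by 15): {bar=-15, baz=5, foo=3}
  after event 9 (t=55: INC baz by 3): {bar=-15, baz=8, foo=3}

Answer: {bar=-15, baz=8, foo=3}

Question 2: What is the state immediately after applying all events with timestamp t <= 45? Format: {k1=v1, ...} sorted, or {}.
Apply events with t <= 45 (7 events):
  after event 1 (t=3: INC foo by 7): {foo=7}
  after event 2 (t=8: DEC foo by 4): {foo=3}
  after event 3 (t=18: INC baz by 14): {baz=14, foo=3}
  after event 4 (t=19: SET bar = -15): {bar=-15, baz=14, foo=3}
  after event 5 (t=23: SET baz = 10): {bar=-15, baz=10, foo=3}
  after event 6 (t=31: DEL bar): {baz=10, foo=3}
  after event 7 (t=40: DEC baz by 5): {baz=5, foo=3}

Answer: {baz=5, foo=3}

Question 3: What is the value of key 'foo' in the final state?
Track key 'foo' through all 9 events:
  event 1 (t=3: INC foo by 7): foo (absent) -> 7
  event 2 (t=8: DEC foo by 4): foo 7 -> 3
  event 3 (t=18: INC baz by 14): foo unchanged
  event 4 (t=19: SET bar = -15): foo unchanged
  event 5 (t=23: SET baz = 10): foo unchanged
  event 6 (t=31: DEL bar): foo unchanged
  event 7 (t=40: DEC baz by 5): foo unchanged
  event 8 (t=46: DEC bar by 15): foo unchanged
  event 9 (t=55: INC baz by 3): foo unchanged
Final: foo = 3

Answer: 3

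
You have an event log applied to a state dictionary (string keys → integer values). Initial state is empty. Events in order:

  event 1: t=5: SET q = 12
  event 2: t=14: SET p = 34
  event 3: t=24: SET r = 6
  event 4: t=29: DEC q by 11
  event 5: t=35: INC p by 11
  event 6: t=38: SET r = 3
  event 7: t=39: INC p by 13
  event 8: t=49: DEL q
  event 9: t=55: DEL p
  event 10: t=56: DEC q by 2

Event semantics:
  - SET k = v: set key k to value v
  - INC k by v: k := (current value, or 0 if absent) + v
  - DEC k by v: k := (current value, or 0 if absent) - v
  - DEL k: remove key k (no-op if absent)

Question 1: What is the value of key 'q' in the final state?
Track key 'q' through all 10 events:
  event 1 (t=5: SET q = 12): q (absent) -> 12
  event 2 (t=14: SET p = 34): q unchanged
  event 3 (t=24: SET r = 6): q unchanged
  event 4 (t=29: DEC q by 11): q 12 -> 1
  event 5 (t=35: INC p by 11): q unchanged
  event 6 (t=38: SET r = 3): q unchanged
  event 7 (t=39: INC p by 13): q unchanged
  event 8 (t=49: DEL q): q 1 -> (absent)
  event 9 (t=55: DEL p): q unchanged
  event 10 (t=56: DEC q by 2): q (absent) -> -2
Final: q = -2

Answer: -2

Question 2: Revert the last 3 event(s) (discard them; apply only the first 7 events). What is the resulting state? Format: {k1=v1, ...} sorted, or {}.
Keep first 7 events (discard last 3):
  after event 1 (t=5: SET q = 12): {q=12}
  after event 2 (t=14: SET p = 34): {p=34, q=12}
  after event 3 (t=24: SET r = 6): {p=34, q=12, r=6}
  after event 4 (t=29: DEC q by 11): {p=34, q=1, r=6}
  after event 5 (t=35: INC p by 11): {p=45, q=1, r=6}
  after event 6 (t=38: SET r = 3): {p=45, q=1, r=3}
  after event 7 (t=39: INC p by 13): {p=58, q=1, r=3}

Answer: {p=58, q=1, r=3}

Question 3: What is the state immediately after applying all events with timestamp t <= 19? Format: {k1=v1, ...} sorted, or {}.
Apply events with t <= 19 (2 events):
  after event 1 (t=5: SET q = 12): {q=12}
  after event 2 (t=14: SET p = 34): {p=34, q=12}

Answer: {p=34, q=12}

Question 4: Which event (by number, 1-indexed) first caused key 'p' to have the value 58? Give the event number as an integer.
Looking for first event where p becomes 58:
  event 2: p = 34
  event 3: p = 34
  event 4: p = 34
  event 5: p = 45
  event 6: p = 45
  event 7: p 45 -> 58  <-- first match

Answer: 7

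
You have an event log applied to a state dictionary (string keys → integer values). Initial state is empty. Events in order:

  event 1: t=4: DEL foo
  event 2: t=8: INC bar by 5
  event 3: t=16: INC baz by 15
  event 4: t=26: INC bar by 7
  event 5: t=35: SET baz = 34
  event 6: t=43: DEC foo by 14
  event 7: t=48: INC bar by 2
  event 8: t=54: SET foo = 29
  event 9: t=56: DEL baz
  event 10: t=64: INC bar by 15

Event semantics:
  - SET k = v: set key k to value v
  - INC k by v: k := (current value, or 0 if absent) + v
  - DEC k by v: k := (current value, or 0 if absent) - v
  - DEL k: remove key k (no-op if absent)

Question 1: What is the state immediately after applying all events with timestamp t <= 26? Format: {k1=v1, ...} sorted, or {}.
Apply events with t <= 26 (4 events):
  after event 1 (t=4: DEL foo): {}
  after event 2 (t=8: INC bar by 5): {bar=5}
  after event 3 (t=16: INC baz by 15): {bar=5, baz=15}
  after event 4 (t=26: INC bar by 7): {bar=12, baz=15}

Answer: {bar=12, baz=15}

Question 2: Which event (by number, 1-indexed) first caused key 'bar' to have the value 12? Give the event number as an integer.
Looking for first event where bar becomes 12:
  event 2: bar = 5
  event 3: bar = 5
  event 4: bar 5 -> 12  <-- first match

Answer: 4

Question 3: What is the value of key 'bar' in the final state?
Track key 'bar' through all 10 events:
  event 1 (t=4: DEL foo): bar unchanged
  event 2 (t=8: INC bar by 5): bar (absent) -> 5
  event 3 (t=16: INC baz by 15): bar unchanged
  event 4 (t=26: INC bar by 7): bar 5 -> 12
  event 5 (t=35: SET baz = 34): bar unchanged
  event 6 (t=43: DEC foo by 14): bar unchanged
  event 7 (t=48: INC bar by 2): bar 12 -> 14
  event 8 (t=54: SET foo = 29): bar unchanged
  event 9 (t=56: DEL baz): bar unchanged
  event 10 (t=64: INC bar by 15): bar 14 -> 29
Final: bar = 29

Answer: 29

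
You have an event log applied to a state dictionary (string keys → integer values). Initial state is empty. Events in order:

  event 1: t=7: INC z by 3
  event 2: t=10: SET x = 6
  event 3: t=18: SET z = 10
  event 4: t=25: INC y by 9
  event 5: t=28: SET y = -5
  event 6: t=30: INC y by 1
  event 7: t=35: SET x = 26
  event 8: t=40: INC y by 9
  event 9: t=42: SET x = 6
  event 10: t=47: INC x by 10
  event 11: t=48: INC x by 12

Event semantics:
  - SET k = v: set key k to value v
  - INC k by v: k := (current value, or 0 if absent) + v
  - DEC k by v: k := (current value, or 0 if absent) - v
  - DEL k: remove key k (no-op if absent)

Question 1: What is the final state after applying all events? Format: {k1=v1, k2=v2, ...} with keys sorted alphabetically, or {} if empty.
  after event 1 (t=7: INC z by 3): {z=3}
  after event 2 (t=10: SET x = 6): {x=6, z=3}
  after event 3 (t=18: SET z = 10): {x=6, z=10}
  after event 4 (t=25: INC y by 9): {x=6, y=9, z=10}
  after event 5 (t=28: SET y = -5): {x=6, y=-5, z=10}
  after event 6 (t=30: INC y by 1): {x=6, y=-4, z=10}
  after event 7 (t=35: SET x = 26): {x=26, y=-4, z=10}
  after event 8 (t=40: INC y by 9): {x=26, y=5, z=10}
  after event 9 (t=42: SET x = 6): {x=6, y=5, z=10}
  after event 10 (t=47: INC x by 10): {x=16, y=5, z=10}
  after event 11 (t=48: INC x by 12): {x=28, y=5, z=10}

Answer: {x=28, y=5, z=10}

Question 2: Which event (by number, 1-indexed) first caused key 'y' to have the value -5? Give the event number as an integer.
Answer: 5

Derivation:
Looking for first event where y becomes -5:
  event 4: y = 9
  event 5: y 9 -> -5  <-- first match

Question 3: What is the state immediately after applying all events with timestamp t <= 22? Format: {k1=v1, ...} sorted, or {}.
Answer: {x=6, z=10}

Derivation:
Apply events with t <= 22 (3 events):
  after event 1 (t=7: INC z by 3): {z=3}
  after event 2 (t=10: SET x = 6): {x=6, z=3}
  after event 3 (t=18: SET z = 10): {x=6, z=10}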